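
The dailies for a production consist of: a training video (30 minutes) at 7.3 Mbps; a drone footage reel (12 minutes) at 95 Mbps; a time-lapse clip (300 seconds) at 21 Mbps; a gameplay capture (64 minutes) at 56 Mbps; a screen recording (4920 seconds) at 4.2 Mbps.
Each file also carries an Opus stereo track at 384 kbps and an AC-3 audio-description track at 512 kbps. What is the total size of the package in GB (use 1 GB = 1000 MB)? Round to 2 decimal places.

41.74 GB

Audio total: 384 + 512 = 896 kbps = 0.896 Mbps.
training video: 8.196 Mbps × 1800 s = 14752.8 Mb
drone footage reel: 95.896 Mbps × 720 s = 69045.1 Mb
time-lapse clip: 21.896 Mbps × 300 s = 6568.8 Mb
gameplay capture: 56.896 Mbps × 3840 s = 218480.6 Mb
screen recording: 5.096 Mbps × 4920 s = 25072.3 Mb
Total: 333919.7 Mb = 41740.0 MB.
= 41.74 GB.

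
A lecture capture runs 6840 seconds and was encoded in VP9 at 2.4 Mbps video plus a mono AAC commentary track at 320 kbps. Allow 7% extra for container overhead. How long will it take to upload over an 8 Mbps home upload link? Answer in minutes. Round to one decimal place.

41.5 minutes

Audio: 320 kbps = 0.320 Mbps.
Total bitrate: 2.720 Mbps.
File: 2.720 Mbps × 6840 s = 18604.8 Mb.
With 7% container overhead: ×1.07. → 19907.1 Mb.
At 8 Mbps: 19907.1 / 8 = 2488.4 s ≈ 41.5 minutes.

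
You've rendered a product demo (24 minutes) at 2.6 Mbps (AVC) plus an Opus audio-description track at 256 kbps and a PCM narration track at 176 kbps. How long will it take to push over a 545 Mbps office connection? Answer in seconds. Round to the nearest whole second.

24 min = 1440 s
Audio total: 256 + 176 = 432 kbps = 0.432 Mbps.
Total bitrate: 3.032 Mbps.
File: 3.032 Mbps × 1440 s = 4366.1 Mb.
At 545 Mbps: 4366.1 / 545 = 8.0 s ≈ 8.01 seconds.

8 seconds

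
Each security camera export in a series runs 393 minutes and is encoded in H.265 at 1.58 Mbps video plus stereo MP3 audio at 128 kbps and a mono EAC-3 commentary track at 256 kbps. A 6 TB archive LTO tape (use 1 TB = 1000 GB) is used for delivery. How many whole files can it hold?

393 min = 23580 s
Audio total: 128 + 256 = 384 kbps = 0.384 Mbps.
Total bitrate: 1.964 Mbps.
Per item: 1.964 Mbps × 23580 s = 46,311 Mb = 5,789 MB.
Capacity: 6 TB = 48,000,000 Mb; 1036.47 items → 1036 complete.

1036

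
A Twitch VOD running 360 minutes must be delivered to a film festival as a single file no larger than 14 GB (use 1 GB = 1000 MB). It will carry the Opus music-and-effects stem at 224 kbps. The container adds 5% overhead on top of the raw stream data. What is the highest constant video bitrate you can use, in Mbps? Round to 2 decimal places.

Budget: 14 GB = 112000.0 Mb.
Stream payload after overhead: 112000.0 / 1.05 = 106666.7 Mb.
360 min = 21600 s
Total bitrate budget: 106666.7 Mb / 21600 s = 4.938 Mbps.
Audio: 224 kbps = 0.224 Mbps.
Video: 4.938 − 0.224 = 4.714 Mbps.

4.71 Mbps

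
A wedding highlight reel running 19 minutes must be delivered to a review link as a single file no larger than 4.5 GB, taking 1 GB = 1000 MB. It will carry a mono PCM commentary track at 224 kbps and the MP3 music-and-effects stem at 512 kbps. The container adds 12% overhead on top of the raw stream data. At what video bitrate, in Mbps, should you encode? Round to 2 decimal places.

Budget: 4.5 GB = 36000.0 Mb.
Stream payload after overhead: 36000.0 / 1.12 = 32142.9 Mb.
19 min = 1140 s
Total bitrate budget: 32142.9 Mb / 1140 s = 28.195 Mbps.
Audio total: 224 + 512 = 736 kbps = 0.736 Mbps.
Video: 28.195 − 0.736 = 27.459 Mbps.

27.46 Mbps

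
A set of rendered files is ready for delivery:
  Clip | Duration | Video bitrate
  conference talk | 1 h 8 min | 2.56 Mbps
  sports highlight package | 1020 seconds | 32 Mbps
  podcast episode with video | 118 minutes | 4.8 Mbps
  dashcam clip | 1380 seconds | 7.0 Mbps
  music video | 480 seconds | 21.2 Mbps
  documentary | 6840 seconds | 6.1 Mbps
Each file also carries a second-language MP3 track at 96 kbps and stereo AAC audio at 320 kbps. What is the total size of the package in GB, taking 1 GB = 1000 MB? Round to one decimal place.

Audio total: 96 + 320 = 416 kbps = 0.416 Mbps.
conference talk: 2.976 Mbps × 4080 s = 12142.1 Mb
sports highlight package: 32.416 Mbps × 1020 s = 33064.3 Mb
podcast episode with video: 5.216 Mbps × 7080 s = 36929.3 Mb
dashcam clip: 7.416 Mbps × 1380 s = 10234.1 Mb
music video: 21.616 Mbps × 480 s = 10375.7 Mb
documentary: 6.516 Mbps × 6840 s = 44569.4 Mb
Total: 147314.9 Mb = 18414.4 MB.
= 18.41 GB.

18.4 GB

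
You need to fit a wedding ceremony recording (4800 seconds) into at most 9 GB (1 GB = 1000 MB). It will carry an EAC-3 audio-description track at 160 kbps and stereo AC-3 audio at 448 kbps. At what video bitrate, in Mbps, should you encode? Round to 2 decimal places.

14.39 Mbps

Budget: 9 GB = 72000.0 Mb.
Total bitrate budget: 72000.0 Mb / 4800 s = 15.000 Mbps.
Audio total: 160 + 448 = 608 kbps = 0.608 Mbps.
Video: 15.000 − 0.608 = 14.392 Mbps.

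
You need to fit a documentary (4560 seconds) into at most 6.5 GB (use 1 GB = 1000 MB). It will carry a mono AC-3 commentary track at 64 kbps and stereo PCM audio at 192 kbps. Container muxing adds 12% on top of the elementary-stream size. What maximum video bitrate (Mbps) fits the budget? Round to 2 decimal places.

Budget: 6.5 GB = 52000.0 Mb.
Stream payload after overhead: 52000.0 / 1.12 = 46428.6 Mb.
Total bitrate budget: 46428.6 Mb / 4560 s = 10.182 Mbps.
Audio total: 64 + 192 = 256 kbps = 0.256 Mbps.
Video: 10.182 − 0.256 = 9.926 Mbps.

9.93 Mbps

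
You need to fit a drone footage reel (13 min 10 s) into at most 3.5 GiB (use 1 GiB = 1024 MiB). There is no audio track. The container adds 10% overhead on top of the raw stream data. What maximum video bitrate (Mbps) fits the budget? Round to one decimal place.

34.6 Mbps

Budget: 3.5 GiB = 30064.8 Mb.
Stream payload after overhead: 30064.8 / 1.10 = 27331.6 Mb.
13 min 10 s = 790 s
Total bitrate budget: 27331.6 Mb / 790 s = 34.597 Mbps.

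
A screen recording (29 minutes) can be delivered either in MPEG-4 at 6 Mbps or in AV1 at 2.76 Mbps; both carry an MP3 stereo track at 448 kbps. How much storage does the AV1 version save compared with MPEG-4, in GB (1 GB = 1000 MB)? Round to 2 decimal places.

29 min = 1740 s
Audio: 448 kbps = 0.448 Mbps.
MPEG-4: 6.448 Mbps × 1740 s = 11219.5 Mb = 1.402 GB.
AV1: 3.208 Mbps × 1740 s = 5581.9 Mb = 0.698 GB.
Saving: 1.402 − 0.698 = 0.705 GB.

0.70 GB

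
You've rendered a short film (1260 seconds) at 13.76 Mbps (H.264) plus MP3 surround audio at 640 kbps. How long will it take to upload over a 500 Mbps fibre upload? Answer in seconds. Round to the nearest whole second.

Audio: 640 kbps = 0.640 Mbps.
Total bitrate: 14.400 Mbps.
File: 14.400 Mbps × 1260 s = 18144.0 Mb.
At 500 Mbps: 18144.0 / 500 = 36.3 s ≈ 36.3 seconds.

36 seconds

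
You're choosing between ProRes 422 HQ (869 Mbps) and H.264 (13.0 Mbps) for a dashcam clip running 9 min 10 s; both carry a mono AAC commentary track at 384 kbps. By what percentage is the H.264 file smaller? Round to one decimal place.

98.5%

9 min 10 s = 550 s
Audio: 384 kbps = 0.384 Mbps.
ProRes 422 HQ: 869.384 Mbps × 550 s = 478161.2 Mb = 59.770 GB.
H.264: 13.384 Mbps × 550 s = 7361.2 Mb = 0.920 GB.
Reduction: (1 − 0.920/59.770) × 100 = 98.46%.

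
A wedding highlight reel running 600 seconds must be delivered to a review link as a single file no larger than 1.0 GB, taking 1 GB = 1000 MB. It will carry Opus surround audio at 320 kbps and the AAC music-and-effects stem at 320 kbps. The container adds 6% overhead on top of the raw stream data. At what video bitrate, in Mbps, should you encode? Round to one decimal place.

11.9 Mbps

Budget: 1.0 GB = 8000.0 Mb.
Stream payload after overhead: 8000.0 / 1.06 = 7547.2 Mb.
Total bitrate budget: 7547.2 Mb / 600 s = 12.579 Mbps.
Audio total: 320 + 320 = 640 kbps = 0.640 Mbps.
Video: 12.579 − 0.640 = 11.939 Mbps.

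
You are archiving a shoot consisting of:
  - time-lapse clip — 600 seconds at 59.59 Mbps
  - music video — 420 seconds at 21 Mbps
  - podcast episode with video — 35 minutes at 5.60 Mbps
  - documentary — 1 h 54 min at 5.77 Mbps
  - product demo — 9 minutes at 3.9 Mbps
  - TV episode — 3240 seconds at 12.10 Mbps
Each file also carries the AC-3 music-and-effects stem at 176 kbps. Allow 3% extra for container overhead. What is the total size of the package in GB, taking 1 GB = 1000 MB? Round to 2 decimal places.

Audio: 176 kbps = 0.176 Mbps.
time-lapse clip: 59.766 Mbps × 600 s × 1.03 = 36935.4 Mb
music video: 21.176 Mbps × 420 s × 1.03 = 9160.7 Mb
podcast episode with video: 5.776 Mbps × 2100 s × 1.03 = 12493.5 Mb
documentary: 5.946 Mbps × 6840 s × 1.03 = 41890.8 Mb
product demo: 4.076 Mbps × 540 s × 1.03 = 2267.1 Mb
TV episode: 12.276 Mbps × 3240 s × 1.03 = 40967.5 Mb
Total: 143714.9 Mb = 17964.4 MB.
= 17.96 GB.

17.96 GB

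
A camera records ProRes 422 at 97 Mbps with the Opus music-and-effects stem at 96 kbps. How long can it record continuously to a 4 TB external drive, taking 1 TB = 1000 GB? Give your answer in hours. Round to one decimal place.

91.5 hours

Audio: 96 kbps = 0.096 Mbps.
Total bitrate: 97 + 0.096 = 97.096 Mbps.
Capacity: 4 TB = 32,000,000 Mb.
Recording time: 32,000,000 / 97.096 = 329,571 s ≈ 91.5 hours.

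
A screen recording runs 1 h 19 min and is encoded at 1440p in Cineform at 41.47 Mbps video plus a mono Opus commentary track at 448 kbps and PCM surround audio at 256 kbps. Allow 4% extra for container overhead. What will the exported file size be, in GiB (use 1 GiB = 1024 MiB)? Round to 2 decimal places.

24.20 GiB

1 h 19 min = 79 min = 4740 s
Audio total: 448 + 256 = 704 kbps = 0.704 Mbps.
Total bitrate: 41.47 + 0.704 = 42.174 Mbps.
Stream data: 42.174 Mbps × 4740 s = 199904.8 Mb.
With 4% container overhead: ×1.04.
207,901 Mb = 25,987,618,800 bytes ÷ 1,073,741,824 = 24.20 GiB.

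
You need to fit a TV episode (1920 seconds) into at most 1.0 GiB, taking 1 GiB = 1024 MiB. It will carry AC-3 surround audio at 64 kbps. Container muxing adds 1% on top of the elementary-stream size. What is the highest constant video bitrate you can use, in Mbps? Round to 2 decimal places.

4.37 Mbps

Budget: 1.0 GiB = 8589.9 Mb.
Stream payload after overhead: 8589.9 / 1.01 = 8504.9 Mb.
Total bitrate budget: 8504.9 Mb / 1920 s = 4.430 Mbps.
Audio: 64 kbps = 0.064 Mbps.
Video: 4.430 − 0.064 = 4.366 Mbps.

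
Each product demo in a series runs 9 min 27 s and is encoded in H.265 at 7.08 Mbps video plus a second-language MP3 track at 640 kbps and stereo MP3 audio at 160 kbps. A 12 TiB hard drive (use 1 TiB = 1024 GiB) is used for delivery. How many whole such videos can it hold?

23624

9 min 27 s = 567 s
Audio total: 640 + 160 = 800 kbps = 0.800 Mbps.
Total bitrate: 7.880 Mbps.
Per item: 7.880 Mbps × 567 s = 4,468 Mb = 558.5 MB.
Capacity: 12 TiB = 105,553,116 Mb; 23624.45 items → 23624 complete.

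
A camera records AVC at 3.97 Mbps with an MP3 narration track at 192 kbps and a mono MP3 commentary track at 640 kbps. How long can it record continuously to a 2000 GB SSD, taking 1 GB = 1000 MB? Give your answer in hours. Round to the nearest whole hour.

926 hours

Audio total: 192 + 640 = 832 kbps = 0.832 Mbps.
Total bitrate: 3.97 + 0.832 = 4.802 Mbps.
Capacity: 2000 GB = 16,000,000 Mb.
Recording time: 16,000,000 / 4.802 = 3,331,945 s ≈ 926 hours.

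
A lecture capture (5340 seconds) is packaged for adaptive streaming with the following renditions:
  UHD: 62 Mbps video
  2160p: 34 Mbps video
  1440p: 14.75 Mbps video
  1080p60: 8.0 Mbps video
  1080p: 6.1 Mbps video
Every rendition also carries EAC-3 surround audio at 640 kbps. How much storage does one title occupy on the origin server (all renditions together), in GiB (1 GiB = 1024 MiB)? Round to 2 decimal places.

79.60 GiB

Audio: 640 kbps = 0.640 Mbps.
Sum of rendition bitrates: (62+0.640) + (34+0.640) + (14.75+0.640) + (8.0+0.640) + (6.1+0.640) = 128.050 Mbps.
× 5340 s = 683,787 Mb = 85,473 MB = 79.60 GiB.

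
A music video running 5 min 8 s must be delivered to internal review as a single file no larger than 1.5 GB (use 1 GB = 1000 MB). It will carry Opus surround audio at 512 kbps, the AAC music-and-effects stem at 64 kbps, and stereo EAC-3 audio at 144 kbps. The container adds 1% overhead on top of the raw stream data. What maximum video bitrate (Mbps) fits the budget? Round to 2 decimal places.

Budget: 1.5 GB = 12000.0 Mb.
Stream payload after overhead: 12000.0 / 1.01 = 11881.2 Mb.
5 min 8 s = 308 s
Total bitrate budget: 11881.2 Mb / 308 s = 38.575 Mbps.
Audio total: 512 + 64 + 144 = 720 kbps = 0.720 Mbps.
Video: 38.575 − 0.720 = 37.855 Mbps.

37.86 Mbps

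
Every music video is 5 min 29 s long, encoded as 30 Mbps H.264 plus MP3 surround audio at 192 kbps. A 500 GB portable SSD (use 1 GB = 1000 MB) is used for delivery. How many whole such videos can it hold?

402

5 min 29 s = 329 s
Audio: 192 kbps = 0.192 Mbps.
Total bitrate: 30.192 Mbps.
Per item: 30.192 Mbps × 329 s = 9,933 Mb = 1,242 MB.
Capacity: 500 GB = 4,000,000 Mb; 402.69 items → 402 complete.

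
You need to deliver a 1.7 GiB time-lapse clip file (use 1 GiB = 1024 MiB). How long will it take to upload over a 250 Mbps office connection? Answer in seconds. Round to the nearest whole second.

58 seconds

File: 1.7 GiB = 14602.9 Mb.
At 250 Mbps: 14602.9 / 250 = 58.4 s ≈ 58.4 seconds.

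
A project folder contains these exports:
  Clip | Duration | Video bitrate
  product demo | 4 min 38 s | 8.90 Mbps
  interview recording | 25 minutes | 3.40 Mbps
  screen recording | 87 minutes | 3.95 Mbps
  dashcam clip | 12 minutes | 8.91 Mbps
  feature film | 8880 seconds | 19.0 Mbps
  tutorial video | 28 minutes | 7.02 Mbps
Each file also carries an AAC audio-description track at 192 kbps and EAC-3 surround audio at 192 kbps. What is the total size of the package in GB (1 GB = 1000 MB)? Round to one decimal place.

Audio total: 192 + 192 = 384 kbps = 0.384 Mbps.
product demo: 9.284 Mbps × 278 s = 2581.0 Mb
interview recording: 3.784 Mbps × 1500 s = 5676.0 Mb
screen recording: 4.334 Mbps × 5220 s = 22623.5 Mb
dashcam clip: 9.294 Mbps × 720 s = 6691.7 Mb
feature film: 19.384 Mbps × 8880 s = 172129.9 Mb
tutorial video: 7.404 Mbps × 1680 s = 12438.7 Mb
Total: 222140.8 Mb = 27767.6 MB.
= 27.77 GB.

27.8 GB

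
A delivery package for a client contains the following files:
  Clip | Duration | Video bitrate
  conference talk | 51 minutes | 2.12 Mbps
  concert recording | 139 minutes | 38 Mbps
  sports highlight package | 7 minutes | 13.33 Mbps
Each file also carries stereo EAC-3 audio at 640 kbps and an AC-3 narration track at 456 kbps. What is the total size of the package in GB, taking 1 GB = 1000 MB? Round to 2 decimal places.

Audio total: 640 + 456 = 1096 kbps = 1.096 Mbps.
conference talk: 3.216 Mbps × 3060 s = 9841.0 Mb
concert recording: 39.096 Mbps × 8340 s = 326060.6 Mb
sports highlight package: 14.426 Mbps × 420 s = 6058.9 Mb
Total: 341960.5 Mb = 42745.1 MB.
= 42.75 GB.

42.75 GB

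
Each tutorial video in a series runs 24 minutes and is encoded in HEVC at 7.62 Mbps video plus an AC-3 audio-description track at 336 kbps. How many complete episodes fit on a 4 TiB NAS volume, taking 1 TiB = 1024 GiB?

3071

24 min = 1440 s
Audio: 336 kbps = 0.336 Mbps.
Total bitrate: 7.956 Mbps.
Per item: 7.956 Mbps × 1440 s = 11,457 Mb = 1,432 MB.
Capacity: 4 TiB = 35,184,372 Mb; 3071.09 items → 3071 complete.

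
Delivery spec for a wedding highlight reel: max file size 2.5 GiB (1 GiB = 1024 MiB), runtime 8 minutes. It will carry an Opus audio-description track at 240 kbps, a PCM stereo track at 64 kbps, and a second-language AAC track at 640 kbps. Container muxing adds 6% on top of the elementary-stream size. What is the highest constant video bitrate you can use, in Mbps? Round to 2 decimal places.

Budget: 2.5 GiB = 21474.8 Mb.
Stream payload after overhead: 21474.8 / 1.06 = 20259.3 Mb.
8 min = 480 s
Total bitrate budget: 20259.3 Mb / 480 s = 42.207 Mbps.
Audio total: 240 + 64 + 640 = 944 kbps = 0.944 Mbps.
Video: 42.207 − 0.944 = 41.263 Mbps.

41.26 Mbps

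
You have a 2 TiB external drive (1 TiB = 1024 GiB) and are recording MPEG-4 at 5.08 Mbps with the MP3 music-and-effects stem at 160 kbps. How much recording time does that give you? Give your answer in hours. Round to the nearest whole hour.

933 hours

Audio: 160 kbps = 0.160 Mbps.
Total bitrate: 5.08 + 0.160 = 5.240 Mbps.
Capacity: 2 TiB = 17,592,186 Mb.
Recording time: 17,592,186 / 5.240 = 3,357,287 s ≈ 933 hours.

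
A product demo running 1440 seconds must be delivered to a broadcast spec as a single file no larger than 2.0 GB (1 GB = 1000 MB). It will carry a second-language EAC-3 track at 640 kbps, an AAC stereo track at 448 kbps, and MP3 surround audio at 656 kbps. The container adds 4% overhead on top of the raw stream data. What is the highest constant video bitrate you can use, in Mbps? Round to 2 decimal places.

Budget: 2.0 GB = 16000.0 Mb.
Stream payload after overhead: 16000.0 / 1.04 = 15384.6 Mb.
Total bitrate budget: 15384.6 Mb / 1440 s = 10.684 Mbps.
Audio total: 640 + 448 + 656 = 1744 kbps = 1.744 Mbps.
Video: 10.684 − 1.744 = 8.940 Mbps.

8.94 Mbps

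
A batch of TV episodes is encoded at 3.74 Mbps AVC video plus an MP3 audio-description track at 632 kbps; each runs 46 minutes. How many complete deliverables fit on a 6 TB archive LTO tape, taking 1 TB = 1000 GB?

3977

46 min = 2760 s
Audio: 632 kbps = 0.632 Mbps.
Total bitrate: 4.372 Mbps.
Per item: 4.372 Mbps × 2760 s = 12,067 Mb = 1,508 MB.
Capacity: 6 TB = 48,000,000 Mb; 3977.88 items → 3977 complete.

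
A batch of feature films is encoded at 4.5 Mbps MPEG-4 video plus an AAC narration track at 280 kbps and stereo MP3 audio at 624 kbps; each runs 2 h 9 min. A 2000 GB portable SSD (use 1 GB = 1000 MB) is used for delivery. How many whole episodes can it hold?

2 h 9 min = 129 min = 7740 s
Audio total: 280 + 624 = 904 kbps = 0.904 Mbps.
Total bitrate: 5.404 Mbps.
Per item: 5.404 Mbps × 7740 s = 41,827 Mb = 5,228 MB.
Capacity: 2000 GB = 16,000,000 Mb; 382.53 items → 382 complete.

382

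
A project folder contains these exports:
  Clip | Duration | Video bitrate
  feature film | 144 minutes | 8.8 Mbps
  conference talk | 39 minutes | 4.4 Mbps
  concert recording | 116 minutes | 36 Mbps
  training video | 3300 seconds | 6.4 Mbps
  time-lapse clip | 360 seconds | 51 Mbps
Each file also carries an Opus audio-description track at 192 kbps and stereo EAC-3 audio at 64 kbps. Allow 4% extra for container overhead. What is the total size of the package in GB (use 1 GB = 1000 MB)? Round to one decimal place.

Audio total: 192 + 64 = 256 kbps = 0.256 Mbps.
feature film: 9.056 Mbps × 8640 s × 1.04 = 81373.6 Mb
conference talk: 4.656 Mbps × 2340 s × 1.04 = 11330.8 Mb
concert recording: 36.256 Mbps × 6960 s × 1.04 = 262435.4 Mb
training video: 6.656 Mbps × 3300 s × 1.04 = 22843.4 Mb
time-lapse clip: 51.256 Mbps × 360 s × 1.04 = 19190.2 Mb
Total: 397173.5 Mb = 49646.7 MB.
= 49.65 GB.

49.6 GB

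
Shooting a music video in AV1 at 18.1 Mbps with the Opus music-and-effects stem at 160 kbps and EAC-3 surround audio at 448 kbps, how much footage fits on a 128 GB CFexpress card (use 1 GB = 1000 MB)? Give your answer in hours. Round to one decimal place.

Audio total: 160 + 448 = 608 kbps = 0.608 Mbps.
Total bitrate: 18.1 + 0.608 = 18.708 Mbps.
Capacity: 128 GB = 1,024,000 Mb.
Recording time: 1,024,000 / 18.708 = 54,736 s ≈ 15.2 hours.

15.2 hours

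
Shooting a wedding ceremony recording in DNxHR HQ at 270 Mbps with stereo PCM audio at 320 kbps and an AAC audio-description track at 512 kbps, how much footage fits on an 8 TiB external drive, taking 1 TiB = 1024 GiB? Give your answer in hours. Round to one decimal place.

Audio total: 320 + 512 = 832 kbps = 0.832 Mbps.
Total bitrate: 270 + 0.832 = 270.832 Mbps.
Capacity: 8 TiB = 70,368,744 Mb.
Recording time: 70,368,744 / 270.832 = 259,824 s ≈ 72.2 hours.

72.2 hours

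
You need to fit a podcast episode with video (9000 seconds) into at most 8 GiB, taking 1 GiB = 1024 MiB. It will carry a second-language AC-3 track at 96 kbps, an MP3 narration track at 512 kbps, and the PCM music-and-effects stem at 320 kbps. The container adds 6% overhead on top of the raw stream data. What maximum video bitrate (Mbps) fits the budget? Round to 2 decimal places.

Budget: 8 GiB = 68719.5 Mb.
Stream payload after overhead: 68719.5 / 1.06 = 64829.7 Mb.
Total bitrate budget: 64829.7 Mb / 9000 s = 7.203 Mbps.
Audio total: 96 + 512 + 320 = 928 kbps = 0.928 Mbps.
Video: 7.203 − 0.928 = 6.275 Mbps.

6.28 Mbps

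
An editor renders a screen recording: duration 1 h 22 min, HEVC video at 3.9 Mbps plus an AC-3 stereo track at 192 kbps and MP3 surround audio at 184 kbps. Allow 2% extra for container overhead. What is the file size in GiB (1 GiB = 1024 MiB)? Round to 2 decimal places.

1 h 22 min = 82 min = 4920 s
Audio total: 192 + 184 = 376 kbps = 0.376 Mbps.
Total bitrate: 3.9 + 0.376 = 4.276 Mbps.
Stream data: 4.276 Mbps × 4920 s = 21037.9 Mb.
With 2% container overhead: ×1.02.
21,459 Mb = 2,682,334,800 bytes ÷ 1,073,741,824 = 2.498 GiB.

2.50 GiB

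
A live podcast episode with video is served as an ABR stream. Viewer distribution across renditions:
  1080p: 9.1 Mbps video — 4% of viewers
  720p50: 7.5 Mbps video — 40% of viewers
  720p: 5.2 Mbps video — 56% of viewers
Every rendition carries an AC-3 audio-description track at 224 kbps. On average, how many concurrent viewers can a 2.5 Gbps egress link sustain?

Audio: 224 kbps = 0.224 Mbps.
Average per-viewer bitrate: 0.04×9.324 + 0.40×7.724 + 0.56×5.424 = 6.500 Mbps.
2.5 Gbps = 2,500 Mbps; 2,500 / 6.500 = 384.62 → 384.

384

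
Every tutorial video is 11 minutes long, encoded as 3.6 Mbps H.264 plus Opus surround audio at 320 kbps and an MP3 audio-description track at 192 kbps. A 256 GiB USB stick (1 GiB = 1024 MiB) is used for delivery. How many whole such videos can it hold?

11 min = 660 s
Audio total: 320 + 192 = 512 kbps = 0.512 Mbps.
Total bitrate: 4.112 Mbps.
Per item: 4.112 Mbps × 660 s = 2,714 Mb = 339.2 MB.
Capacity: 256 GiB = 2,199,023 Mb; 810.28 items → 810 complete.

810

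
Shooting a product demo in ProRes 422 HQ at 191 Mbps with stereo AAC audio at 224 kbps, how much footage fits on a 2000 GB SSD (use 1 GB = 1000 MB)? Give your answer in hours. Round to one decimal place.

23.2 hours

Audio: 224 kbps = 0.224 Mbps.
Total bitrate: 191 + 0.224 = 191.224 Mbps.
Capacity: 2000 GB = 16,000,000 Mb.
Recording time: 16,000,000 / 191.224 = 83,672 s ≈ 23.2 hours.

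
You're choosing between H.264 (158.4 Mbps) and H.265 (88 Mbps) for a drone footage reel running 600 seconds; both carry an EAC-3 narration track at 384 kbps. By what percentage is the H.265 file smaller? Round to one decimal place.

Audio: 384 kbps = 0.384 Mbps.
H.264: 158.784 Mbps × 600 s = 95270.4 Mb = 11.909 GB.
H.265: 88.384 Mbps × 600 s = 53030.4 Mb = 6.629 GB.
Reduction: (1 − 6.629/11.909) × 100 = 44.34%.

44.3%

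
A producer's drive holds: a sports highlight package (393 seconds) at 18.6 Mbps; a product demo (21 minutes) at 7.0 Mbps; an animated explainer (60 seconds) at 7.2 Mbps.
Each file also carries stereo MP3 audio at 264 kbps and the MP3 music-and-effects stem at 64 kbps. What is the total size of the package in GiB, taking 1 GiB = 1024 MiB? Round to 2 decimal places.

Audio total: 264 + 64 = 328 kbps = 0.328 Mbps.
sports highlight package: 18.928 Mbps × 393 s = 7438.7 Mb
product demo: 7.328 Mbps × 1260 s = 9233.3 Mb
animated explainer: 7.528 Mbps × 60 s = 451.7 Mb
Total: 17123.7 Mb = 2140.5 MB.
= 1.993 GiB.

1.99 GiB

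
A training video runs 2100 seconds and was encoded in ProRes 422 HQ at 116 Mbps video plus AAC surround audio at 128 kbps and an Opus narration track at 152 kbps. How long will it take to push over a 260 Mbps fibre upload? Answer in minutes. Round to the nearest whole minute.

16 minutes

Audio total: 128 + 152 = 280 kbps = 0.280 Mbps.
Total bitrate: 116.280 Mbps.
File: 116.280 Mbps × 2100 s = 244188.0 Mb.
At 260 Mbps: 244188.0 / 260 = 939.2 s ≈ 15.7 minutes.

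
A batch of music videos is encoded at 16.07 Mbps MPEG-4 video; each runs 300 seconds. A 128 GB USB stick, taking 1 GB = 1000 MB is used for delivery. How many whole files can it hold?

Per item: 16.070 Mbps × 300 s = 4,821 Mb = 602.6 MB.
Capacity: 128 GB = 1,024,000 Mb; 212.40 items → 212 complete.

212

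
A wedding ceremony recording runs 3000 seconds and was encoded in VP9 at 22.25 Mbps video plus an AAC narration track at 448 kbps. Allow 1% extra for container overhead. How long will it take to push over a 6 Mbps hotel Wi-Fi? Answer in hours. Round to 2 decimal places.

Audio: 448 kbps = 0.448 Mbps.
Total bitrate: 22.698 Mbps.
File: 22.698 Mbps × 3000 s = 68094.0 Mb.
With 1% container overhead: ×1.01. → 68774.9 Mb.
At 6 Mbps: 68774.9 / 6 = 11462.5 s ≈ 3.18 hours.

3.18 hours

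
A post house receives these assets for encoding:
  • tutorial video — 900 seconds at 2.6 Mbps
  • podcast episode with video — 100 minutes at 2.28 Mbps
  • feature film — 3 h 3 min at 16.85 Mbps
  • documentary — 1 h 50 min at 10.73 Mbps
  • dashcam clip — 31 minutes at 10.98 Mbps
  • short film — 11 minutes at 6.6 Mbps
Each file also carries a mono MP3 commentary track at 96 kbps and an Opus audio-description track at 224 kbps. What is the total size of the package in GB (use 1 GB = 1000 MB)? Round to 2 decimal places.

Audio total: 96 + 224 = 320 kbps = 0.320 Mbps.
tutorial video: 2.920 Mbps × 900 s = 2628.0 Mb
podcast episode with video: 2.600 Mbps × 6000 s = 15600.0 Mb
feature film: 17.170 Mbps × 10980 s = 188526.6 Mb
documentary: 11.050 Mbps × 6600 s = 72930.0 Mb
dashcam clip: 11.300 Mbps × 1860 s = 21018.0 Mb
short film: 6.920 Mbps × 660 s = 4567.2 Mb
Total: 305269.8 Mb = 38158.7 MB.
= 38.16 GB.

38.16 GB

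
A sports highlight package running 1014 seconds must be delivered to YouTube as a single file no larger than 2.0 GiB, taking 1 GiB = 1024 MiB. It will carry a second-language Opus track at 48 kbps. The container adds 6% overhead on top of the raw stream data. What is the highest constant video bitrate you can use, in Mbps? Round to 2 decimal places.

Budget: 2.0 GiB = 17179.9 Mb.
Stream payload after overhead: 17179.9 / 1.06 = 16207.4 Mb.
Total bitrate budget: 16207.4 Mb / 1014 s = 15.984 Mbps.
Audio: 48 kbps = 0.048 Mbps.
Video: 15.984 − 0.048 = 15.936 Mbps.

15.94 Mbps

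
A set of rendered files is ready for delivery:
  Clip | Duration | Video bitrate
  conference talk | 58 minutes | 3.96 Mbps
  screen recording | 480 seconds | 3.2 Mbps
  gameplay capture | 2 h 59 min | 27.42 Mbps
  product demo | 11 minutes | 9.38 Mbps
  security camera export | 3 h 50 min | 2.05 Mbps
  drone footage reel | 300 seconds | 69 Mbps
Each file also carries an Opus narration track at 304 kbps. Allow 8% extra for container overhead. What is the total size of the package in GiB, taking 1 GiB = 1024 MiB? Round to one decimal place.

Audio: 304 kbps = 0.304 Mbps.
conference talk: 4.264 Mbps × 3480 s × 1.08 = 16025.8 Mb
screen recording: 3.504 Mbps × 480 s × 1.08 = 1816.5 Mb
gameplay capture: 27.724 Mbps × 10740 s × 1.08 = 321576.2 Mb
product demo: 9.684 Mbps × 660 s × 1.08 = 6902.8 Mb
security camera export: 2.354 Mbps × 13800 s × 1.08 = 35084.0 Mb
drone footage reel: 69.304 Mbps × 300 s × 1.08 = 22454.5 Mb
Total: 403859.8 Mb = 50482.5 MB.
= 47.02 GiB.

47.0 GiB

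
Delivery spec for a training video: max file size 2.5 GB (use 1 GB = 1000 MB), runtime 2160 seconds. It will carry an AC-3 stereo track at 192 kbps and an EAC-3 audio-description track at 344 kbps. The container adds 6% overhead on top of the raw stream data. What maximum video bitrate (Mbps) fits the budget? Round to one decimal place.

8.2 Mbps

Budget: 2.5 GB = 20000.0 Mb.
Stream payload after overhead: 20000.0 / 1.06 = 18867.9 Mb.
Total bitrate budget: 18867.9 Mb / 2160 s = 8.735 Mbps.
Audio total: 192 + 344 = 536 kbps = 0.536 Mbps.
Video: 8.735 − 0.536 = 8.199 Mbps.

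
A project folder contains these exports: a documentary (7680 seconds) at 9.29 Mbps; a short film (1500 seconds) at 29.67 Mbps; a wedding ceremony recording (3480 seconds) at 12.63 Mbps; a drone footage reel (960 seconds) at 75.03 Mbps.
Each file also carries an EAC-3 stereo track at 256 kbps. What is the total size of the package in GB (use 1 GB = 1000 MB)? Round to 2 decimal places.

29.42 GB

Audio: 256 kbps = 0.256 Mbps.
documentary: 9.546 Mbps × 7680 s = 73313.3 Mb
short film: 29.926 Mbps × 1500 s = 44889.0 Mb
wedding ceremony recording: 12.886 Mbps × 3480 s = 44843.3 Mb
drone footage reel: 75.286 Mbps × 960 s = 72274.6 Mb
Total: 235320.1 Mb = 29415.0 MB.
= 29.42 GB.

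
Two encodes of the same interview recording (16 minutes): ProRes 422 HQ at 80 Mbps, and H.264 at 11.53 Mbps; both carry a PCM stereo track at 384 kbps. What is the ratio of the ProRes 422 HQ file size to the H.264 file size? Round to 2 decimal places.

16 min = 960 s
Audio: 384 kbps = 0.384 Mbps.
ProRes 422 HQ: 80.384 Mbps × 960 s = 77168.6 Mb = 9.646 GB.
H.264: 11.914 Mbps × 960 s = 11437.4 Mb = 1.430 GB.
Ratio: 9.646 / 1.430 = 6.747.

6.75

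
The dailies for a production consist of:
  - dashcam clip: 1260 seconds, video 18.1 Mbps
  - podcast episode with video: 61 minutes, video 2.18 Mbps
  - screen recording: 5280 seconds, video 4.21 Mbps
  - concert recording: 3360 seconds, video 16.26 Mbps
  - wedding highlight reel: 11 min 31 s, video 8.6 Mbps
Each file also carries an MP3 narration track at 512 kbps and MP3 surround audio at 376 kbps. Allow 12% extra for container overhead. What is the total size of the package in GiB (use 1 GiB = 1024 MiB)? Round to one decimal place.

Audio total: 512 + 376 = 888 kbps = 0.888 Mbps.
dashcam clip: 18.988 Mbps × 1260 s × 1.12 = 26795.9 Mb
podcast episode with video: 3.068 Mbps × 3660 s × 1.12 = 12576.3 Mb
screen recording: 5.098 Mbps × 5280 s × 1.12 = 30147.5 Mb
concert recording: 17.148 Mbps × 3360 s × 1.12 = 64531.4 Mb
wedding highlight reel: 9.488 Mbps × 691 s × 1.12 = 7343.0 Mb
Total: 141394.1 Mb = 17674.3 MB.
= 16.46 GiB.

16.5 GiB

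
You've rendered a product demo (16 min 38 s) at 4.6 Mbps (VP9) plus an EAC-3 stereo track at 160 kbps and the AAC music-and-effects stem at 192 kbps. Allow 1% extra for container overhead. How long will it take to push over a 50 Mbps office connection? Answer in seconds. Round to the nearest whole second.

16 min 38 s = 998 s
Audio total: 160 + 192 = 352 kbps = 0.352 Mbps.
Total bitrate: 4.952 Mbps.
File: 4.952 Mbps × 998 s = 4942.1 Mb.
With 1% container overhead: ×1.01. → 4991.5 Mb.
At 50 Mbps: 4991.5 / 50 = 99.8 s ≈ 99.8 seconds.

100 seconds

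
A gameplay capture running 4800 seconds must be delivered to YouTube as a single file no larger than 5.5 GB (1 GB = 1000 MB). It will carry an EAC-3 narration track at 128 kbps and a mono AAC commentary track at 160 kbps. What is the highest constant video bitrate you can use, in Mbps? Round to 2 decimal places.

Budget: 5.5 GB = 44000.0 Mb.
Total bitrate budget: 44000.0 Mb / 4800 s = 9.167 Mbps.
Audio total: 128 + 160 = 288 kbps = 0.288 Mbps.
Video: 9.167 − 0.288 = 8.879 Mbps.

8.88 Mbps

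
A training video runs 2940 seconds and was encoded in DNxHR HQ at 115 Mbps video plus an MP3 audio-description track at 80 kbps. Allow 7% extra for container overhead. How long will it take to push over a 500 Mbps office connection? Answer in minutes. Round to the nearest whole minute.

12 minutes

Audio: 80 kbps = 0.080 Mbps.
Total bitrate: 115.080 Mbps.
File: 115.080 Mbps × 2940 s = 338335.2 Mb.
With 7% container overhead: ×1.07. → 362018.7 Mb.
At 500 Mbps: 362018.7 / 500 = 724.0 s ≈ 12.1 minutes.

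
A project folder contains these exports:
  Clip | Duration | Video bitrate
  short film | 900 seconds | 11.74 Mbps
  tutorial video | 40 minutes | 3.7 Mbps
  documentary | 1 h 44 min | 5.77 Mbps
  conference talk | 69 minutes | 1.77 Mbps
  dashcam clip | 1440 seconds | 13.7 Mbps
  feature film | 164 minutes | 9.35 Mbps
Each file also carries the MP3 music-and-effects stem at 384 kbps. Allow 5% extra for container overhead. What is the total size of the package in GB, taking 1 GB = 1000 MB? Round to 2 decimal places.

24.16 GB

Audio: 384 kbps = 0.384 Mbps.
short film: 12.124 Mbps × 900 s × 1.05 = 11457.2 Mb
tutorial video: 4.084 Mbps × 2400 s × 1.05 = 10291.7 Mb
documentary: 6.154 Mbps × 6240 s × 1.05 = 40321.0 Mb
conference talk: 2.154 Mbps × 4140 s × 1.05 = 9363.4 Mb
dashcam clip: 14.084 Mbps × 1440 s × 1.05 = 21295.0 Mb
feature film: 9.734 Mbps × 9840 s × 1.05 = 100571.7 Mb
Total: 193300.0 Mb = 24162.5 MB.
= 24.16 GB.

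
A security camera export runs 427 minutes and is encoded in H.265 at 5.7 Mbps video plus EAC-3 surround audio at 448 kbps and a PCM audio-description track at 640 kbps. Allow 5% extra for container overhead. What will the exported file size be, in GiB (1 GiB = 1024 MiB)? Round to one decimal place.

427 min = 25620 s
Audio total: 448 + 640 = 1088 kbps = 1.088 Mbps.
Total bitrate: 5.7 + 1.088 = 6.788 Mbps.
Stream data: 6.788 Mbps × 25620 s = 173908.6 Mb.
With 5% container overhead: ×1.05.
182,604 Mb = 22,825,498,500 bytes ÷ 1,073,741,824 = 21.26 GiB.

21.3 GiB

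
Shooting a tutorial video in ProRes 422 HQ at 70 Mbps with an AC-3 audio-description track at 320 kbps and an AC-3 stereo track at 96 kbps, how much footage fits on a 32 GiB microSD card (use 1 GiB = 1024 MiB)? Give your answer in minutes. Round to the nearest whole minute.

Audio total: 320 + 96 = 416 kbps = 0.416 Mbps.
Total bitrate: 70 + 0.416 = 70.416 Mbps.
Capacity: 32 GiB = 274,878 Mb.
Recording time: 274,878 / 70.416 = 3,904 s ≈ 65.1 minutes.

65 minutes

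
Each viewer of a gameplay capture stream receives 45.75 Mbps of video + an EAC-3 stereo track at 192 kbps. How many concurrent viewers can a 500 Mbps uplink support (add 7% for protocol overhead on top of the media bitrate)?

Audio: 192 kbps = 0.192 Mbps.
Per-viewer media rate: 45.942 Mbps.
On the wire with 7% overhead: 49.158 Mbps.
500 Mbps = 500.0 Mbps; 500.0 / 49.158 = 10.17 → 10 viewers.

10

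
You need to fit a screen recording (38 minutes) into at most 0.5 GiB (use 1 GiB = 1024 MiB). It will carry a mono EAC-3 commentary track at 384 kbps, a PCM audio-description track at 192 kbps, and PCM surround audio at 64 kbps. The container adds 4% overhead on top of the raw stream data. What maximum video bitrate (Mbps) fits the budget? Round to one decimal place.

Budget: 0.5 GiB = 4295.0 Mb.
Stream payload after overhead: 4295.0 / 1.04 = 4129.8 Mb.
38 min = 2280 s
Total bitrate budget: 4129.8 Mb / 2280 s = 1.811 Mbps.
Audio total: 384 + 192 + 64 = 640 kbps = 0.640 Mbps.
Video: 1.811 − 0.640 = 1.171 Mbps.

1.2 Mbps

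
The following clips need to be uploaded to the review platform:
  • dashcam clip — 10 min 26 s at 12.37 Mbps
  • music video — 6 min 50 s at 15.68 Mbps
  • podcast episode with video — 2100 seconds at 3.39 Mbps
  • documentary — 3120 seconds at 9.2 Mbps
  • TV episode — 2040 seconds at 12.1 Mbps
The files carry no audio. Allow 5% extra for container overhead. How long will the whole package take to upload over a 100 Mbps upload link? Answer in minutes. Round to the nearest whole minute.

dashcam clip: 12.370 Mbps × 626 s × 1.05 = 8130.8 Mb
music video: 15.680 Mbps × 410 s × 1.05 = 6750.2 Mb
podcast episode with video: 3.390 Mbps × 2100 s × 1.05 = 7474.9 Mb
documentary: 9.200 Mbps × 3120 s × 1.05 = 30139.2 Mb
TV episode: 12.100 Mbps × 2040 s × 1.05 = 25918.2 Mb
Total: 78413.4 Mb = 9801.7 MB.
At 100 Mbps: 78413.4 / 100 = 784 s ≈ 13.1 minutes.

13 minutes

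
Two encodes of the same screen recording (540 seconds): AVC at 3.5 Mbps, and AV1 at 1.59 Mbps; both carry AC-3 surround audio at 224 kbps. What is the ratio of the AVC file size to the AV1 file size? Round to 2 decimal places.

2.05

Audio: 224 kbps = 0.224 Mbps.
AVC: 3.724 Mbps × 540 s = 2011.0 Mb = 251.370 MB.
AV1: 1.814 Mbps × 540 s = 979.6 Mb = 122.445 MB.
Ratio: 251.370 / 122.445 = 2.053.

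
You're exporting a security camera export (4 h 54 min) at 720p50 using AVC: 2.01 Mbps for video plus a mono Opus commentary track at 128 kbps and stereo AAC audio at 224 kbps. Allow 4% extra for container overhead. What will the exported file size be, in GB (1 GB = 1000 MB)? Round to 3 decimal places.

4 h 54 min = 294 min = 17640 s
Audio total: 128 + 224 = 352 kbps = 0.352 Mbps.
Total bitrate: 2.01 + 0.352 = 2.362 Mbps.
Stream data: 2.362 Mbps × 17640 s = 41665.7 Mb.
With 4% container overhead: ×1.04.
43,332 Mb ÷ 8 = 5,417 MB → 5.417 GB.

5.417 GB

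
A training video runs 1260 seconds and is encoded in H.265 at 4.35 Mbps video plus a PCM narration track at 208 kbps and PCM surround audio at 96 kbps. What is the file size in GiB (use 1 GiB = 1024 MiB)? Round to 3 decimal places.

0.683 GiB

Audio total: 208 + 96 = 304 kbps = 0.304 Mbps.
Total bitrate: 4.35 + 0.304 = 4.654 Mbps.
Stream data: 4.654 Mbps × 1260 s = 5864.0 Mb.
5,864 Mb = 733,005,000 bytes ÷ 1,073,741,824 = 0.6827 GiB.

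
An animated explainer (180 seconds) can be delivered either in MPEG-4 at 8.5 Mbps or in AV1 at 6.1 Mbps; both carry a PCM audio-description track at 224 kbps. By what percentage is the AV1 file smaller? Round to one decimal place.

Audio: 224 kbps = 0.224 Mbps.
MPEG-4: 8.724 Mbps × 180 s = 1570.3 Mb = 187.197 MiB.
AV1: 6.324 Mbps × 180 s = 1138.3 Mb = 135.698 MiB.
Reduction: (1 − 135.698/187.197) × 100 = 27.51%.

27.5%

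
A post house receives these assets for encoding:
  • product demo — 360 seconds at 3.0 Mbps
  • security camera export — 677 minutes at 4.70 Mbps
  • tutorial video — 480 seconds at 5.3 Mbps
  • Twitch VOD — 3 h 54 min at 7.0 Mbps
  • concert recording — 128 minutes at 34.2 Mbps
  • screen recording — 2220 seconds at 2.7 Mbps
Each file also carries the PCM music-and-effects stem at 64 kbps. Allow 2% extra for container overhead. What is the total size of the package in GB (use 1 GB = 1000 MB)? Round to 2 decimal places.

Audio: 64 kbps = 0.064 Mbps.
product demo: 3.064 Mbps × 360 s × 1.02 = 1125.1 Mb
security camera export: 4.764 Mbps × 40620 s × 1.02 = 197384.0 Mb
tutorial video: 5.364 Mbps × 480 s × 1.02 = 2626.2 Mb
Twitch VOD: 7.064 Mbps × 14040 s × 1.02 = 101162.1 Mb
concert recording: 34.264 Mbps × 7680 s × 1.02 = 268410.5 Mb
screen recording: 2.764 Mbps × 2220 s × 1.02 = 6258.8 Mb
Total: 576966.7 Mb = 72120.8 MB.
= 72.12 GB.

72.12 GB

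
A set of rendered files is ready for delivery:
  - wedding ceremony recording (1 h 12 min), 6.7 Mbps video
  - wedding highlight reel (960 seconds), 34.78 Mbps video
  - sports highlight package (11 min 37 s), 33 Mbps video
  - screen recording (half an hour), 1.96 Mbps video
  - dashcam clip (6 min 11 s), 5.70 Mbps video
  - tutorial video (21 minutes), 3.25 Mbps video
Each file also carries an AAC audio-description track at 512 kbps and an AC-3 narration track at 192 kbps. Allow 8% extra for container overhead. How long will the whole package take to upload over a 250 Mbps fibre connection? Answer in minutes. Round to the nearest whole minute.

7 minutes

Audio total: 512 + 192 = 704 kbps = 0.704 Mbps.
wedding ceremony recording: 7.404 Mbps × 4320 s × 1.08 = 34544.1 Mb
wedding highlight reel: 35.484 Mbps × 960 s × 1.08 = 36789.8 Mb
sports highlight package: 33.704 Mbps × 697 s × 1.08 = 25371.0 Mb
screen recording: 2.664 Mbps × 1800 s × 1.08 = 5178.8 Mb
dashcam clip: 6.404 Mbps × 371 s × 1.08 = 2566.0 Mb
tutorial video: 3.954 Mbps × 1260 s × 1.08 = 5380.6 Mb
Total: 109830.3 Mb = 13728.8 MB.
At 250 Mbps: 109830.3 / 250 = 439 s ≈ 7.32 minutes.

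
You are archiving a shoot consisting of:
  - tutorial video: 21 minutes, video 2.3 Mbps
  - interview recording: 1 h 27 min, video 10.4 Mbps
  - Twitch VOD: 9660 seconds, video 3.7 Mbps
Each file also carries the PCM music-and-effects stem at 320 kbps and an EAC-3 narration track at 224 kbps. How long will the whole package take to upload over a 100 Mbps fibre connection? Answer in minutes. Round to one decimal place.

Audio total: 320 + 224 = 544 kbps = 0.544 Mbps.
tutorial video: 2.844 Mbps × 1260 s = 3583.4 Mb
interview recording: 10.944 Mbps × 5220 s = 57127.7 Mb
Twitch VOD: 4.244 Mbps × 9660 s = 40997.0 Mb
Total: 101708.2 Mb = 12713.5 MB.
At 100 Mbps: 101708.2 / 100 = 1017 s ≈ 17 minutes.

17.0 minutes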